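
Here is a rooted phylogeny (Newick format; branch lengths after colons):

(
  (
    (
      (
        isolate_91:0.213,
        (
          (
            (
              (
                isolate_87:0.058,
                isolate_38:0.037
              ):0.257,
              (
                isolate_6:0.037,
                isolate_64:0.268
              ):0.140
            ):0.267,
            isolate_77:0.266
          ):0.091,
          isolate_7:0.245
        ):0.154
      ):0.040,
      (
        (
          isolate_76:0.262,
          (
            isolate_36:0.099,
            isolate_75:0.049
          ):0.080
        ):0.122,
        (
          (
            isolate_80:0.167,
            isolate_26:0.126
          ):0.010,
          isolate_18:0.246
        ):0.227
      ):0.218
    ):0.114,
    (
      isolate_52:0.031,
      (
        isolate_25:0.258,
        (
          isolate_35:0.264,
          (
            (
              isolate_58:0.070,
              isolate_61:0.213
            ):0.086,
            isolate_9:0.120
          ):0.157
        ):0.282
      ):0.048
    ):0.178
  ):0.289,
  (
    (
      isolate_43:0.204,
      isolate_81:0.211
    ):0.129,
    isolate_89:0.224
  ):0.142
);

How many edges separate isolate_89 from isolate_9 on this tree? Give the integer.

8

The MRCA of isolate_89 and isolate_9 is the root of the tree.
From isolate_89 up to that node: 2 branches. From isolate_9 up to the same node: 6 branches. Total: 2 + 6 = 8.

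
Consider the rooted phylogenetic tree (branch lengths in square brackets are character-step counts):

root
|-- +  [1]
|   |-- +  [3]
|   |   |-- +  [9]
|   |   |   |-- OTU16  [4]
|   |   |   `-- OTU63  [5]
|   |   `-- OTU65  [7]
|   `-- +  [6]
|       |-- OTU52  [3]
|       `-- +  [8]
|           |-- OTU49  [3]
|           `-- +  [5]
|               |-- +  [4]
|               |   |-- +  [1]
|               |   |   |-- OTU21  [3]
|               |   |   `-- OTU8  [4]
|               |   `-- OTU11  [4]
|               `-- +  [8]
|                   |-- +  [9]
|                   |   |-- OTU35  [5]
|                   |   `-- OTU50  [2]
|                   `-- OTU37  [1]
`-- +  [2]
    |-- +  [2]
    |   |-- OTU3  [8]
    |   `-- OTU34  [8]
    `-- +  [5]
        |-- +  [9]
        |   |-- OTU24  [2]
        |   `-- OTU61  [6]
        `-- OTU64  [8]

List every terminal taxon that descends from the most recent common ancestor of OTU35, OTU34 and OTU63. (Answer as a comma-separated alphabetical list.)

Tracing OTU35: it sits inside (OTU35,OTU50).
Tracing OTU34: it sits inside (OTU3,OTU34).
Tracing OTU63: it sits inside (OTU16,OTU63).
The smallest clade enclosing all 3 is the whole tree (their MRCA is the root), so the answer is all 16 tips in alphabetical order.

OTU11, OTU16, OTU21, OTU24, OTU3, OTU34, OTU35, OTU37, OTU49, OTU50, OTU52, OTU61, OTU63, OTU64, OTU65, OTU8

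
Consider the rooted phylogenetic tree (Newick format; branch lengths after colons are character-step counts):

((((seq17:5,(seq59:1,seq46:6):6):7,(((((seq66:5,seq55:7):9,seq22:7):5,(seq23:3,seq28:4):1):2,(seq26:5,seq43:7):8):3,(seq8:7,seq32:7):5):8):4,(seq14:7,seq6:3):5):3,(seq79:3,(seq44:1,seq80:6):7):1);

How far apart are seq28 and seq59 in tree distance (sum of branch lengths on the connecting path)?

32

The path runs seq28 → … → MRCA → … → seq59; the MRCA is the node subtending ((seq17,(seq59,seq46)),(((((seq66,seq55),seq22),(seq23,seq28)),(seq26,seq43)),(seq8,seq32))).
Branch lengths along that path: 4 + 1 + 2 + 3 + 8 + 7 + 6 + 1 = 32.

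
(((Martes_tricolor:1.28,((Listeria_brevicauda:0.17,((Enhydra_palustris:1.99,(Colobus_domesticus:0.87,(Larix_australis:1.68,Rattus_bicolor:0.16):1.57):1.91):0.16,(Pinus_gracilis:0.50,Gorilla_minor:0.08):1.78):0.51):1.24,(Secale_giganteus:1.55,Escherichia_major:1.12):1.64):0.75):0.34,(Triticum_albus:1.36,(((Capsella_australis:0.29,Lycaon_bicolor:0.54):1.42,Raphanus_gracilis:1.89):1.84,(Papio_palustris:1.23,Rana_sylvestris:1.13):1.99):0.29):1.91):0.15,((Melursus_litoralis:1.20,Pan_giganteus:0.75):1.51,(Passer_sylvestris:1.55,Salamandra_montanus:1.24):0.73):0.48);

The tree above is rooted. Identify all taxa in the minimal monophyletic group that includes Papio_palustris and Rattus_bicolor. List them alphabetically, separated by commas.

Tracing Papio_palustris: it sits inside (Papio_palustris,Rana_sylvestris).
Tracing Rattus_bicolor: it sits inside (Larix_australis,Rattus_bicolor).
The smallest clade enclosing both is ((Martes_tricolor,((Listeria_brevicauda,((Enhydra_palustris,(Colobus_domesticus,(Larix_australis,Rattus_bicolor))),(Pinus_gracilis,Gorilla_minor))),(Secale_giganteus,Escherichia_major))),(Triticum_albus,(((Capsella_australis,Lycaon_bicolor),Raphanus_gracilis),(Papio_palustris,Rana_sylvestris)))); the answer is its 16 terminal taxa in alphabetical order.

Capsella_australis, Colobus_domesticus, Enhydra_palustris, Escherichia_major, Gorilla_minor, Larix_australis, Listeria_brevicauda, Lycaon_bicolor, Martes_tricolor, Papio_palustris, Pinus_gracilis, Rana_sylvestris, Raphanus_gracilis, Rattus_bicolor, Secale_giganteus, Triticum_albus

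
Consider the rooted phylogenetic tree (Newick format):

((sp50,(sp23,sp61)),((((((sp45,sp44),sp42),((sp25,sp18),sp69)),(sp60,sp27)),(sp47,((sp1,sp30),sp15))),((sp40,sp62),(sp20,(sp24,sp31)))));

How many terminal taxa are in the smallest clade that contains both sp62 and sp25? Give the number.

17

The MRCA of sp62 and sp25 is the node subtending ((((((sp45,sp44),sp42),((sp25,sp18),sp69)),(sp60,sp27)),(sp47,((sp1,sp30),sp15))),((sp40,sp62),(sp20,(sp24,sp31)))).
That clade contains 17 terminal taxa: sp1, sp15, sp18, sp20, sp24, sp25, sp27, sp30, sp31, sp40, sp42, sp44, sp45, sp47, sp60, sp62, sp69.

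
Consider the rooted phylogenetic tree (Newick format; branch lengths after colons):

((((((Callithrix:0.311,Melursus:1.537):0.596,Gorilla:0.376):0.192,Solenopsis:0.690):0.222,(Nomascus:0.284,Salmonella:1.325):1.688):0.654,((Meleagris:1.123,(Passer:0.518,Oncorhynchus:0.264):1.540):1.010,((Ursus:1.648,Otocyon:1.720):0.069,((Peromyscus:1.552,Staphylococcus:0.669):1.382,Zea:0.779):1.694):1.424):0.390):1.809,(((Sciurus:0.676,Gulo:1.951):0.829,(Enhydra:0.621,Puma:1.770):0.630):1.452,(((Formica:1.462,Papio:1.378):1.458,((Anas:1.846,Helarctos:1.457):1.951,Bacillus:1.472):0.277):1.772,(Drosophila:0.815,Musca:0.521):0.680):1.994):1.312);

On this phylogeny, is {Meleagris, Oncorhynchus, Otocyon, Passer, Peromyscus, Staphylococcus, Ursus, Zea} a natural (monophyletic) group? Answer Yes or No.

Yes

The most recent common ancestor of these taxa subtends ((Meleagris,(Passer,Oncorhynchus)),((Ursus,Otocyon),((Peromyscus,Staphylococcus),Zea))).
That clade has exactly 8 tips — every listed taxon and nothing else — so the group is monophyletic.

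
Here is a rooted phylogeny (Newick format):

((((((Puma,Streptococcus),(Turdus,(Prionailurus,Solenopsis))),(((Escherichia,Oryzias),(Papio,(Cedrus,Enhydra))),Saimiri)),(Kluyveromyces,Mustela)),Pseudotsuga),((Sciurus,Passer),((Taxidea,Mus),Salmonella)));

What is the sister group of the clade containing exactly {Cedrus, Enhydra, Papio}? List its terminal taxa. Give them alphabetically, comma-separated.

The clade containing exactly {Cedrus, Enhydra, Papio} attaches to the tree at the node subtending ((Escherichia,Oryzias),(Papio,(Cedrus,Enhydra))).
The other lineage descending from that same node — the sister group — is (Escherichia,Oryzias); its 2 tips in alphabetical order are the answer.

Escherichia, Oryzias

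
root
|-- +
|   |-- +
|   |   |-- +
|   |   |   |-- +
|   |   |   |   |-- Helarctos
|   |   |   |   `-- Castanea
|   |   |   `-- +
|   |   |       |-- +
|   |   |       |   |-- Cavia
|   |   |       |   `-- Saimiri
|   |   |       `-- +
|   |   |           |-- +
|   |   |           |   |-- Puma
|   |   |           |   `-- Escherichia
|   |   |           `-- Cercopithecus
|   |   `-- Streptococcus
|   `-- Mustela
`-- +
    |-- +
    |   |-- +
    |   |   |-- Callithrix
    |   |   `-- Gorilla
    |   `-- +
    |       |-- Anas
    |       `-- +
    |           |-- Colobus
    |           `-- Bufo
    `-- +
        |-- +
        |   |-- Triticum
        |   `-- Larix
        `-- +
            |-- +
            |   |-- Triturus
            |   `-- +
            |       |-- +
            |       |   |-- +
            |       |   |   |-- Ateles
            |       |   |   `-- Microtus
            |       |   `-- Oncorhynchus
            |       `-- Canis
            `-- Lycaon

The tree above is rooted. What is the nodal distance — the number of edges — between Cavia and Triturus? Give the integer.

11

The MRCA of Cavia and Triturus is the root of the tree.
From Cavia up to that node: 6 branches. From Triturus up to the same node: 5 branches. Total: 6 + 5 = 11.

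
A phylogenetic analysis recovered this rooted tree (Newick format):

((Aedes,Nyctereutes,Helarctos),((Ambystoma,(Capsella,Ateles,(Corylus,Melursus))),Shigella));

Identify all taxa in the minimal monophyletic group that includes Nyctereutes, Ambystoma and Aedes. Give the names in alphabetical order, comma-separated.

Aedes, Ambystoma, Ateles, Capsella, Corylus, Helarctos, Melursus, Nyctereutes, Shigella

Tracing Nyctereutes: it sits inside (Aedes,Nyctereutes,Helarctos).
Tracing Ambystoma: it sits inside (Ambystoma,(Capsella,Ateles,(Corylus,Melursus))).
Tracing Aedes: it sits inside (Aedes,Nyctereutes,Helarctos).
The smallest clade enclosing all 3 is the whole tree (their MRCA is the root), so the answer is all 9 tips in alphabetical order.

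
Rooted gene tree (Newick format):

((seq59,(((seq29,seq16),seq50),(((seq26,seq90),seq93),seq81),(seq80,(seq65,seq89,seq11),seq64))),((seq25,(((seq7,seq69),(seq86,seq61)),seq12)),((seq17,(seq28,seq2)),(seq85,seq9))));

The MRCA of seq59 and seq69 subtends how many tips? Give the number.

The MRCA of seq59 and seq69 is the root, so the clade is the entire tree.
That clade contains 24 terminal taxa: seq11, seq12, seq16, seq17, seq2, seq25, seq26, seq28, seq29, seq50, seq59, seq61, seq64, seq65, seq69, seq7, seq80, seq81, seq85, seq86, seq89, seq9, seq90, seq93.

24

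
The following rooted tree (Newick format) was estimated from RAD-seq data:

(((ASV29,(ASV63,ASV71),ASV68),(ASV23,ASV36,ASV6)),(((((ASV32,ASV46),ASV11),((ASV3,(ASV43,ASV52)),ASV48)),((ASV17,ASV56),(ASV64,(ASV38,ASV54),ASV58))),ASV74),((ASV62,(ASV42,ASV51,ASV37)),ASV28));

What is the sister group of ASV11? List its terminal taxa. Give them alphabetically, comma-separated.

ASV32, ASV46

ASV11 attaches to the tree at the node subtending ((ASV32,ASV46),ASV11).
The other lineage descending from that same node — the sister group — is (ASV32,ASV46); its 2 tips in alphabetical order are the answer.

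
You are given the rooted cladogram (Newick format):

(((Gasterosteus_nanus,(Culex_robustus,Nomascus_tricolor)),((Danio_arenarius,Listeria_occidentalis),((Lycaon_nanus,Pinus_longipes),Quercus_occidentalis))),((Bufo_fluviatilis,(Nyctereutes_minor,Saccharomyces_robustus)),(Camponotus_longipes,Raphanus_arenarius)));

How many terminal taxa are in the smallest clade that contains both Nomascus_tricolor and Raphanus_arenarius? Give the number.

The MRCA of Nomascus_tricolor and Raphanus_arenarius is the root, so the clade is the entire tree.
That clade contains 13 terminal taxa: Bufo_fluviatilis, Camponotus_longipes, Culex_robustus, Danio_arenarius, Gasterosteus_nanus, Listeria_occidentalis, Lycaon_nanus, Nomascus_tricolor, Nyctereutes_minor, Pinus_longipes, Quercus_occidentalis, Raphanus_arenarius, Saccharomyces_robustus.

13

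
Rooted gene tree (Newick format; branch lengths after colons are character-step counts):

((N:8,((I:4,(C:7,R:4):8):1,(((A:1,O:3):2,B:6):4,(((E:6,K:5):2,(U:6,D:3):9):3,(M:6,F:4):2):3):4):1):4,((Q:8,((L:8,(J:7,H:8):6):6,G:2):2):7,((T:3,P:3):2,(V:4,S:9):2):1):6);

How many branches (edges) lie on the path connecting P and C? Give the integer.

The MRCA of P and C is the root of the tree.
From P up to that node: 4 branches. From C up to the same node: 5 branches. Total: 4 + 5 = 9.

9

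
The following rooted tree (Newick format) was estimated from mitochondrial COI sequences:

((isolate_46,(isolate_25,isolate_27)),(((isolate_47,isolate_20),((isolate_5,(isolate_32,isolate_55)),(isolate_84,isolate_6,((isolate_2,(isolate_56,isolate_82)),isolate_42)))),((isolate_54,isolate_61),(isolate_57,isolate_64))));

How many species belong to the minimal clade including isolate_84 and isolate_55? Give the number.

9

The MRCA of isolate_84 and isolate_55 is the node subtending ((isolate_5,(isolate_32,isolate_55)),(isolate_84,isolate_6,((isolate_2,(isolate_56,isolate_82)),isolate_42))).
That clade contains 9 terminal taxa: isolate_2, isolate_32, isolate_42, isolate_5, isolate_55, isolate_56, isolate_6, isolate_82, isolate_84.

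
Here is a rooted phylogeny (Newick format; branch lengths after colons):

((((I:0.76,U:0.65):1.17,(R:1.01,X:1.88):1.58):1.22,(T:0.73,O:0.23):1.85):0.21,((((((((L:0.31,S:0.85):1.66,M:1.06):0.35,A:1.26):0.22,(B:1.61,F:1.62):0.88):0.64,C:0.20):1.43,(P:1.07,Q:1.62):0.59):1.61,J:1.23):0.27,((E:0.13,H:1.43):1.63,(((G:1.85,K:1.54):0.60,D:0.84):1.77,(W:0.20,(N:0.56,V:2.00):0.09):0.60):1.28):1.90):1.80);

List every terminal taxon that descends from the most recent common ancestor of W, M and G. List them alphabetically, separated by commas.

Tracing W: it sits inside (W,(N,V)).
Tracing M: it sits inside ((L,S),M).
Tracing G: it sits inside (G,K).
The smallest clade enclosing all 3 is ((((((((L,S),M),A),(B,F)),C),(P,Q)),J),((E,H),(((G,K),D),(W,(N,V))))); the answer is its 18 terminal taxa in alphabetical order.

A, B, C, D, E, F, G, H, J, K, L, M, N, P, Q, S, V, W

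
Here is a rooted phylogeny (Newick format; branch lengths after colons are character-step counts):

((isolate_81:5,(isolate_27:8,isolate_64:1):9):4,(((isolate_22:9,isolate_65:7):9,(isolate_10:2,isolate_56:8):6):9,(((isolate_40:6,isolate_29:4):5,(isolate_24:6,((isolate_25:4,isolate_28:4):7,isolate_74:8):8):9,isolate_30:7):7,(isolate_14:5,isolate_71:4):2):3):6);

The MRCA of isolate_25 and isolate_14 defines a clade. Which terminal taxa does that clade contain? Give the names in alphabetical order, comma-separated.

isolate_14, isolate_24, isolate_25, isolate_28, isolate_29, isolate_30, isolate_40, isolate_71, isolate_74

Tracing isolate_25: it sits inside (isolate_25,isolate_28).
Tracing isolate_14: it sits inside (isolate_14,isolate_71).
The smallest clade enclosing both is (((isolate_40,isolate_29),(isolate_24,((isolate_25,isolate_28),isolate_74)),isolate_30),(isolate_14,isolate_71)); the answer is its 9 terminal taxa in alphabetical order.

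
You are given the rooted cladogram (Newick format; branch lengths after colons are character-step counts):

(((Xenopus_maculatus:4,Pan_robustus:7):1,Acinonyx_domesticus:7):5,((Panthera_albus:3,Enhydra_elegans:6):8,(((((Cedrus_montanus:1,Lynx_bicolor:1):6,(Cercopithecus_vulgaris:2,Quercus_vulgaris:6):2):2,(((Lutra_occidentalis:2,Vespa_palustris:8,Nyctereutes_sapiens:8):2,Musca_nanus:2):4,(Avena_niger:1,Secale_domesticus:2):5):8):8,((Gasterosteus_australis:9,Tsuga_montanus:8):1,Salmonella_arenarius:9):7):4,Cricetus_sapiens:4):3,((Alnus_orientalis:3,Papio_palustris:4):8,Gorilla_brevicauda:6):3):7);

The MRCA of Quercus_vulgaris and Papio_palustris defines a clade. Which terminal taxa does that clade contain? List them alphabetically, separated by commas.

Alnus_orientalis, Avena_niger, Cedrus_montanus, Cercopithecus_vulgaris, Cricetus_sapiens, Enhydra_elegans, Gasterosteus_australis, Gorilla_brevicauda, Lutra_occidentalis, Lynx_bicolor, Musca_nanus, Nyctereutes_sapiens, Panthera_albus, Papio_palustris, Quercus_vulgaris, Salmonella_arenarius, Secale_domesticus, Tsuga_montanus, Vespa_palustris

Tracing Quercus_vulgaris: it sits inside (Cercopithecus_vulgaris,Quercus_vulgaris).
Tracing Papio_palustris: it sits inside (Alnus_orientalis,Papio_palustris).
The smallest clade enclosing both is ((Panthera_albus,Enhydra_elegans),(((((Cedrus_montanus,Lynx_bicolor),(Cercopithecus_vulgaris,Quercus_vulgaris)),(((Lutra_occidentalis,Vespa_palustris,Nyctereutes_sapiens),Musca_nanus),(Avena_niger,Secale_domesticus))),((Gasterosteus_australis,Tsuga_montanus),Salmonella_arenarius)),Cricetus_sapiens),((Alnus_orientalis,Papio_palustris),Gorilla_brevicauda)); the answer is its 19 terminal taxa in alphabetical order.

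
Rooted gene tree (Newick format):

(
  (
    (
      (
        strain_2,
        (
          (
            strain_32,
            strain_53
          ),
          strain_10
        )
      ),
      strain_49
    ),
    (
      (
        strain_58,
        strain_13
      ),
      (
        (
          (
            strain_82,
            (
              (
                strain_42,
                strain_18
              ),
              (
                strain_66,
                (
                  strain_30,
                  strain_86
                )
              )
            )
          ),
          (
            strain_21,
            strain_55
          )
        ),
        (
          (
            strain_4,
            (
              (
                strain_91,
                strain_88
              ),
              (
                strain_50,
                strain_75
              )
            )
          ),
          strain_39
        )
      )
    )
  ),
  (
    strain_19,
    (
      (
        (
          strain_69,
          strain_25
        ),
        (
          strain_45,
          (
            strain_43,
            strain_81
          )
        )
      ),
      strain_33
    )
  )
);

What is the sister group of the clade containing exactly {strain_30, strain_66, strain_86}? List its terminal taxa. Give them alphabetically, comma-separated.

The clade containing exactly {strain_30, strain_66, strain_86} attaches to the tree at the node subtending ((strain_42,strain_18),(strain_66,(strain_30,strain_86))).
The other lineage descending from that same node — the sister group — is (strain_42,strain_18); its 2 tips in alphabetical order are the answer.

strain_18, strain_42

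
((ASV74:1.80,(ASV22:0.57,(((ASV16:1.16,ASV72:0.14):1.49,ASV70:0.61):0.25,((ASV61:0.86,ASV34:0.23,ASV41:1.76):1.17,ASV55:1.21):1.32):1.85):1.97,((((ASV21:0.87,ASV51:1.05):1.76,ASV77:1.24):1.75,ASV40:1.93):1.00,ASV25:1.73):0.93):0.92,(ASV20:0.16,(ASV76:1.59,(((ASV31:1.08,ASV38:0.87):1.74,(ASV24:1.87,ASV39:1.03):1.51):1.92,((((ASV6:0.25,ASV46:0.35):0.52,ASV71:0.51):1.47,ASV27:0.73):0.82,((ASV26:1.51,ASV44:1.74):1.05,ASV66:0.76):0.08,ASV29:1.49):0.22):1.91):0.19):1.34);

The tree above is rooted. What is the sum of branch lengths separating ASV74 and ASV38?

The path runs ASV74 → … → MRCA → … → ASV38; the MRCA is the root of the tree.
Branch lengths along that path: 1.80 + 0.92 + 1.34 + 0.19 + 1.91 + 1.92 + 1.74 + 0.87 = 10.69.

10.69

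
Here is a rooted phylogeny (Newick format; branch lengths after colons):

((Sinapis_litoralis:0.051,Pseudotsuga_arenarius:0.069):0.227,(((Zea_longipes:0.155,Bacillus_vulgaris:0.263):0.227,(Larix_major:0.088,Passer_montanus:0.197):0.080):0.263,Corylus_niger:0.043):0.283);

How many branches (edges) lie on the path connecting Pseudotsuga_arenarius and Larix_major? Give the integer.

6

The MRCA of Pseudotsuga_arenarius and Larix_major is the root of the tree.
From Pseudotsuga_arenarius up to that node: 2 branches. From Larix_major up to the same node: 4 branches. Total: 2 + 4 = 6.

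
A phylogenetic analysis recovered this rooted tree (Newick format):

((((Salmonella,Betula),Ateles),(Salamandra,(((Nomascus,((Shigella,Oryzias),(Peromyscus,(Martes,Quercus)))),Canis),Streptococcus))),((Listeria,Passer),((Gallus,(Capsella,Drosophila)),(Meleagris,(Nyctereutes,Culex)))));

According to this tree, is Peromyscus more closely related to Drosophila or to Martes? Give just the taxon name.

Martes

The MRCA of Peromyscus and Martes subtends (Peromyscus,(Martes,Quercus)) (3 taxa).
The MRCA of Peromyscus and Drosophila is the root, subtending the entire tree (20 taxa).
The first is nested inside the second, so Peromyscus shares a more recent common ancestor with Martes.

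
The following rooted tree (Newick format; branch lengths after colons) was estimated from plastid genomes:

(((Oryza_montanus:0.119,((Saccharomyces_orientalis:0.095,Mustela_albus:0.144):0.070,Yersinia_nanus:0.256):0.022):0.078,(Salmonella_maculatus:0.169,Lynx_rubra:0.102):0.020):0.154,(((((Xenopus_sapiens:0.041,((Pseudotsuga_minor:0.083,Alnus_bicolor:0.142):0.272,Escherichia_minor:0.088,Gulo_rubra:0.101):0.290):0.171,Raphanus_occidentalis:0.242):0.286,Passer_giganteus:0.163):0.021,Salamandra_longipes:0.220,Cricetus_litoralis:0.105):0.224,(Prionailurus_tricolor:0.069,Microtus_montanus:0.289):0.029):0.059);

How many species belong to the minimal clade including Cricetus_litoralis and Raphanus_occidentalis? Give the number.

9

The MRCA of Cricetus_litoralis and Raphanus_occidentalis is the node subtending ((((Xenopus_sapiens,((Pseudotsuga_minor,Alnus_bicolor),Escherichia_minor,Gulo_rubra)),Raphanus_occidentalis),Passer_giganteus),Salamandra_longipes,Cricetus_litoralis).
That clade contains 9 terminal taxa: Alnus_bicolor, Cricetus_litoralis, Escherichia_minor, Gulo_rubra, Passer_giganteus, Pseudotsuga_minor, Raphanus_occidentalis, Salamandra_longipes, Xenopus_sapiens.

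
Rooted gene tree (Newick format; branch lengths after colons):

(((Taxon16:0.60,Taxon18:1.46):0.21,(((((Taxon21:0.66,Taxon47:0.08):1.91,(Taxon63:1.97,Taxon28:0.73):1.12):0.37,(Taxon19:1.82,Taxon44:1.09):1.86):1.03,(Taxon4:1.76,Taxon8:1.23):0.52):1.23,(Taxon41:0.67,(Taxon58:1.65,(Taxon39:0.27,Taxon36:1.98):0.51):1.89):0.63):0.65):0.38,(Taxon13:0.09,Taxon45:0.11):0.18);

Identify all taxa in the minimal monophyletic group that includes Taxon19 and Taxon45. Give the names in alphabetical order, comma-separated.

Tracing Taxon19: it sits inside (Taxon19,Taxon44).
Tracing Taxon45: it sits inside (Taxon13,Taxon45).
The smallest clade enclosing both is the whole tree (their MRCA is the root), so the answer is all 16 tips in alphabetical order.

Taxon13, Taxon16, Taxon18, Taxon19, Taxon21, Taxon28, Taxon36, Taxon39, Taxon4, Taxon41, Taxon44, Taxon45, Taxon47, Taxon58, Taxon63, Taxon8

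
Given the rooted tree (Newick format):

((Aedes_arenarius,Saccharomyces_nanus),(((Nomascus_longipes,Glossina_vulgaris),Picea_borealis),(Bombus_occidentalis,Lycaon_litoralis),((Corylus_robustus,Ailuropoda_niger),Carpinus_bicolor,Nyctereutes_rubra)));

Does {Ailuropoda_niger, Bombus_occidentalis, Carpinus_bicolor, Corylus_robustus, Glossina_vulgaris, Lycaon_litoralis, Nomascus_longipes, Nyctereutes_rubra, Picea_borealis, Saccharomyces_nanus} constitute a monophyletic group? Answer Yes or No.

No

The MRCA of the listed taxa is the root, so the smallest clade containing them is the whole tree.
That clade also contains Aedes_arenarius, which is not in the proposed group, so the group is not monophyletic.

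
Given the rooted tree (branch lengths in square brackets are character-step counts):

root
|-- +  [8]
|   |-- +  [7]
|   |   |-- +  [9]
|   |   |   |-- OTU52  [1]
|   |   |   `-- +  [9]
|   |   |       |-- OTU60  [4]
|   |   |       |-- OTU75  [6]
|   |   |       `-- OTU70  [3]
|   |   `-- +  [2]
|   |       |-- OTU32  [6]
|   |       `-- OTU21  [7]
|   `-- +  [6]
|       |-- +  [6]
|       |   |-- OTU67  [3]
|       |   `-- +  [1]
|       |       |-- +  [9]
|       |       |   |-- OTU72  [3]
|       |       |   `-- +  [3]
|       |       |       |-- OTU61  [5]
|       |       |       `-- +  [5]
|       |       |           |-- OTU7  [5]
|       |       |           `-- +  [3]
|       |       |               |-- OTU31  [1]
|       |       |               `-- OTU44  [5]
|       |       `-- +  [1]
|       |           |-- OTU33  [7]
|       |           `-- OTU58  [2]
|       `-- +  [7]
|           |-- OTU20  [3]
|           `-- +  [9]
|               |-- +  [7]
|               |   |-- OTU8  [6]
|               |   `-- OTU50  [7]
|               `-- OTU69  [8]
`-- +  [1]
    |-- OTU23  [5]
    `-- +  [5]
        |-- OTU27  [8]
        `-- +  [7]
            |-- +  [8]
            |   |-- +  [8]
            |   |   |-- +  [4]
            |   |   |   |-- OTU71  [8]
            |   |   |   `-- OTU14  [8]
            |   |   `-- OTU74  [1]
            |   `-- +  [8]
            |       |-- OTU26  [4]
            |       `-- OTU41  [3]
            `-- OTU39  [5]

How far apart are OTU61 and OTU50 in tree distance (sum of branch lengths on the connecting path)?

The path runs OTU61 → … → MRCA → … → OTU50; the MRCA is the node subtending ((OTU67,((OTU72,(OTU61,(OTU7,(OTU31,OTU44)))),(OTU33,OTU58))),(OTU20,((OTU8,OTU50),OTU69))).
Branch lengths along that path: 5 + 3 + 9 + 1 + 6 + 7 + 9 + 7 + 7 = 54.

54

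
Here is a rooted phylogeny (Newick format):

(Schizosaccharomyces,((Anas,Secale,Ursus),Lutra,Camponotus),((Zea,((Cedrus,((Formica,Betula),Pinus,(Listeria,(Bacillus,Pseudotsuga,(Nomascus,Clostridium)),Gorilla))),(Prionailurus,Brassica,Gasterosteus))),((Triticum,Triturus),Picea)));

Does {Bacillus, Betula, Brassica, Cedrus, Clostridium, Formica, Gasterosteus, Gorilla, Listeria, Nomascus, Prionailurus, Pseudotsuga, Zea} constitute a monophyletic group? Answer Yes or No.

No

The MRCA of the listed taxa subtends (Zea,((Cedrus,((Formica,Betula),Pinus,(Listeria,(Bacillus,Pseudotsuga,(Nomascus,Clostridium)),Gorilla))),(Prionailurus,Brassica,Gasterosteus))).
That clade also contains Pinus, which is not in the proposed group, so the group is not monophyletic.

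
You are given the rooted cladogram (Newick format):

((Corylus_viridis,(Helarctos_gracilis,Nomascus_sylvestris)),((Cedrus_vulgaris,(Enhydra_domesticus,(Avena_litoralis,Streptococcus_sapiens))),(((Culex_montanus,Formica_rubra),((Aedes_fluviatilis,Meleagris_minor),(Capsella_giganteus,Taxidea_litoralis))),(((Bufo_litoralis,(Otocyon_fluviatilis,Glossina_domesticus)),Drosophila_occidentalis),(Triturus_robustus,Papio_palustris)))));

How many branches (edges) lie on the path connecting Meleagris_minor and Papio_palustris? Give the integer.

The MRCA of Meleagris_minor and Papio_palustris is the node subtending (((Culex_montanus,Formica_rubra),((Aedes_fluviatilis,Meleagris_minor),(Capsella_giganteus,Taxidea_litoralis))),(((Bufo_litoralis,(Otocyon_fluviatilis,Glossina_domesticus)),Drosophila_occidentalis),(Triturus_robustus,Papio_palustris))).
From Meleagris_minor up to that node: 4 branches. From Papio_palustris up to the same node: 3 branches. Total: 4 + 3 = 7.

7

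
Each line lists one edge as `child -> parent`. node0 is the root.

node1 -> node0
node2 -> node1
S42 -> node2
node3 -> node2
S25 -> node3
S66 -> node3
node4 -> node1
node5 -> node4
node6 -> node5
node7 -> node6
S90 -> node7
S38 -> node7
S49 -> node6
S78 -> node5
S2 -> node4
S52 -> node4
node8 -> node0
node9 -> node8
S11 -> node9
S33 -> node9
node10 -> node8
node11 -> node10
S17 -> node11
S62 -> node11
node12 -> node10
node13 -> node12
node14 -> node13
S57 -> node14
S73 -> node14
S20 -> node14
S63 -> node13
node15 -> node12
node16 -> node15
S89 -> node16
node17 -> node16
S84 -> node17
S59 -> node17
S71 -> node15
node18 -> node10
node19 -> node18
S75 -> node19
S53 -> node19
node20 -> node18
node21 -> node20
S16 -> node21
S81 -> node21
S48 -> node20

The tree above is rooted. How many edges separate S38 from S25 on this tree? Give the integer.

8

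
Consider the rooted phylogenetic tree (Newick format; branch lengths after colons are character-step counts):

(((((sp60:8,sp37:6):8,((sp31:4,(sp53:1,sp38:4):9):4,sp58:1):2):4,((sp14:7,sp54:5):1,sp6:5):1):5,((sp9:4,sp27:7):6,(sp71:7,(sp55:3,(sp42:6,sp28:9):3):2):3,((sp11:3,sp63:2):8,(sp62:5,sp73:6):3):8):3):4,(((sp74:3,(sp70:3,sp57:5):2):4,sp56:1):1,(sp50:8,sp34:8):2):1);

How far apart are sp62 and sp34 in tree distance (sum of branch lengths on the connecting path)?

34

The path runs sp62 → … → MRCA → … → sp34; the MRCA is the root of the tree.
Branch lengths along that path: 5 + 3 + 8 + 3 + 4 + 1 + 2 + 8 = 34.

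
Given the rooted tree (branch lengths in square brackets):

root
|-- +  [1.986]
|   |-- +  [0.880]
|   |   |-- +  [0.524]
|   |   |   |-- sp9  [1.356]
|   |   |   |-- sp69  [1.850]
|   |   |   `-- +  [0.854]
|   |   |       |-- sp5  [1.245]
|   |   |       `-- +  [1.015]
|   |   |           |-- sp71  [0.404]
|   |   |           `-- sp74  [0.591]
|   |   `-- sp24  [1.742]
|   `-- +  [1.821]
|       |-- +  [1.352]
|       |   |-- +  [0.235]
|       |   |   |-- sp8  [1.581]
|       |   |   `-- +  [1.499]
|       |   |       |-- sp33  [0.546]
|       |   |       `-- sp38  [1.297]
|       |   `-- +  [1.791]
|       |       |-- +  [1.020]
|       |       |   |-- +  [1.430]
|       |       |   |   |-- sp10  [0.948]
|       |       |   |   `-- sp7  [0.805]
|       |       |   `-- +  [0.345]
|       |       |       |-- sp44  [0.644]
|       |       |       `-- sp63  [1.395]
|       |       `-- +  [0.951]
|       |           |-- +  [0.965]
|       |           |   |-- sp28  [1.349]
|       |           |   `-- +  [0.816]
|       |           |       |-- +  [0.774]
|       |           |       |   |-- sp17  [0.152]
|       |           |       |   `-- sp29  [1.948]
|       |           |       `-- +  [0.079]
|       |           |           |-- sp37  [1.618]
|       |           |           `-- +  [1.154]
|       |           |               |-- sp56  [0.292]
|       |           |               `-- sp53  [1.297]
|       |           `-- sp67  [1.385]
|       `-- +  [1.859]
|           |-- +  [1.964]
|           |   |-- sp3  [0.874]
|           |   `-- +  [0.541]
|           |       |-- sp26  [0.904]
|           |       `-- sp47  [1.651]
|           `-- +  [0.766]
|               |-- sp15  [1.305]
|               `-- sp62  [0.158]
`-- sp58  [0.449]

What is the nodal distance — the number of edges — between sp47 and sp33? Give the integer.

The MRCA of sp47 and sp33 is the node subtending (((sp8,(sp33,sp38)),(((sp10,sp7),(sp44,sp63)),((sp28,((sp17,sp29),(sp37,(sp56,sp53)))),sp67))),((sp3,(sp26,sp47)),(sp15,sp62))).
From sp47 up to that node: 4 branches. From sp33 up to the same node: 4 branches. Total: 4 + 4 = 8.

8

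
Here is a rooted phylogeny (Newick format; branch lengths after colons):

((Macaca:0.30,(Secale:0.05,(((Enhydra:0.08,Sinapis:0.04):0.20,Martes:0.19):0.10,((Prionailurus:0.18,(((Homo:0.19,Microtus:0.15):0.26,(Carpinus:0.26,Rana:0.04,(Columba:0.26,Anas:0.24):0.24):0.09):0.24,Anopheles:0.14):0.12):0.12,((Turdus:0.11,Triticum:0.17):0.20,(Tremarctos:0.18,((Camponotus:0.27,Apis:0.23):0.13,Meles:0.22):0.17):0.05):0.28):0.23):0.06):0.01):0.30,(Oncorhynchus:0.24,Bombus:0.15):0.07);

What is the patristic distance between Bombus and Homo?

1.75

The path runs Bombus → … → MRCA → … → Homo; the MRCA is the root of the tree.
Branch lengths along that path: 0.15 + 0.07 + 0.30 + 0.01 + 0.06 + 0.23 + 0.12 + 0.12 + 0.24 + 0.26 + 0.19 = 1.75.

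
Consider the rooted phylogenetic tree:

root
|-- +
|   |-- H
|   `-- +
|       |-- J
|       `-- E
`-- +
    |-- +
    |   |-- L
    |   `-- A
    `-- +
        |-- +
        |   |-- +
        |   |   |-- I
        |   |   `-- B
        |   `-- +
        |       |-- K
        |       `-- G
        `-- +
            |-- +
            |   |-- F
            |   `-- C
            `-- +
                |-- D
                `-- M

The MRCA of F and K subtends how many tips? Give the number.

The MRCA of F and K is the node subtending (((I,B),(K,G)),((F,C),(D,M))).
That clade contains 8 terminal taxa: B, C, D, F, G, I, K, M.

8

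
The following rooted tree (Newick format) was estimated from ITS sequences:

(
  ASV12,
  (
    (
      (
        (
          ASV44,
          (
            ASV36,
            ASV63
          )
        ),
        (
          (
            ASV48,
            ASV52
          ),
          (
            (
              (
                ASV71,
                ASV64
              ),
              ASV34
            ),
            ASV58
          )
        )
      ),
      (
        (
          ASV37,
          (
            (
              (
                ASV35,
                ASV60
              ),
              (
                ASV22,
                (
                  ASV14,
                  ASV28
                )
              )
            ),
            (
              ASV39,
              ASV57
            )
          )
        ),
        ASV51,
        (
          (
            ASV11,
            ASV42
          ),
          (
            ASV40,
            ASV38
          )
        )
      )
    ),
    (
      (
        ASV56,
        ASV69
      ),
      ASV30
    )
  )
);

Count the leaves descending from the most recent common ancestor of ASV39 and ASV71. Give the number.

22

The MRCA of ASV39 and ASV71 is the node subtending (((ASV44,(ASV36,ASV63)),((ASV48,ASV52),(((ASV71,ASV64),ASV34),ASV58))),((ASV37,(((ASV35,ASV60),(ASV22,(ASV14,ASV28))),(ASV39,ASV57))),ASV51,((ASV11,ASV42),(ASV40,ASV38)))).
That clade contains 22 terminal taxa: ASV11, ASV14, ASV22, ASV28, ASV34, ASV35, ASV36, ASV37, ASV38, ASV39, ASV40, ASV42, ASV44, ASV48, ASV51, ASV52, ASV57, ASV58, ASV60, ASV63, ASV64, ASV71.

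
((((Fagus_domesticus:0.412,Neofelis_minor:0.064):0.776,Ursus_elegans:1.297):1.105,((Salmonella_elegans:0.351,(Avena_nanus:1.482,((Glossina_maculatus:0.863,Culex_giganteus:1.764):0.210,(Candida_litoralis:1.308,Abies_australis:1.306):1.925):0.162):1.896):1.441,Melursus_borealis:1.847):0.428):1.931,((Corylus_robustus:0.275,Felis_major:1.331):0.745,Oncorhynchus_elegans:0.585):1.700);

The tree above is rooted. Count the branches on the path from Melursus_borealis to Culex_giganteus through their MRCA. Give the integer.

The MRCA of Melursus_borealis and Culex_giganteus is the node subtending ((Salmonella_elegans,(Avena_nanus,((Glossina_maculatus,Culex_giganteus),(Candida_litoralis,Abies_australis)))),Melursus_borealis).
From Melursus_borealis up to that node: 1 branch. From Culex_giganteus up to the same node: 5 branches. Total: 1 + 5 = 6.

6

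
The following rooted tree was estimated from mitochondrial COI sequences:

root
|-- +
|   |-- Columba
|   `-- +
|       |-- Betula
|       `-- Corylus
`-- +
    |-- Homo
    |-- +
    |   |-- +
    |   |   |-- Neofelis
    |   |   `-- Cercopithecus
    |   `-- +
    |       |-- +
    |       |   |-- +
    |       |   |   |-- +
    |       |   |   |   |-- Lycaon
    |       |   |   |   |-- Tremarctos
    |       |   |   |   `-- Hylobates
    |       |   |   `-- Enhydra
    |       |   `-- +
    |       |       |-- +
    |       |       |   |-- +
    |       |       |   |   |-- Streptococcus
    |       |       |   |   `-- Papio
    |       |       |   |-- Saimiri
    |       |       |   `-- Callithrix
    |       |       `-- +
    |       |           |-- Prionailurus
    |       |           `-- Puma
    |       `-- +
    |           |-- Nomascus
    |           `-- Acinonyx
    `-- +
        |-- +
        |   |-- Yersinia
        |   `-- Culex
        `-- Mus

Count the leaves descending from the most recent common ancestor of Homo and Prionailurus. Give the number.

18

The MRCA of Homo and Prionailurus is the node subtending (Homo,((Neofelis,Cercopithecus),((((Lycaon,Tremarctos,Hylobates),Enhydra),(((Streptococcus,Papio),Saimiri,Callithrix),(Prionailurus,Puma))),(Nomascus,Acinonyx))),((Yersinia,Culex),Mus)).
That clade contains 18 terminal taxa: Acinonyx, Callithrix, Cercopithecus, Culex, Enhydra, Homo, Hylobates, Lycaon, Mus, Neofelis, Nomascus, Papio, Prionailurus, Puma, Saimiri, Streptococcus, Tremarctos, Yersinia.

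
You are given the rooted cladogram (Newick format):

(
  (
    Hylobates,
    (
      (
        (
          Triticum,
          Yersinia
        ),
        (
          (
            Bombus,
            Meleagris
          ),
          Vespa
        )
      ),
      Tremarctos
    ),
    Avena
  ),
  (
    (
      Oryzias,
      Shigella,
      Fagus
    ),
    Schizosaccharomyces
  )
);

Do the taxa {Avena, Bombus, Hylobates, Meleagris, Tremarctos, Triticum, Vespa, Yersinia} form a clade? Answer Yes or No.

Yes

The most recent common ancestor of these taxa subtends (Hylobates,(((Triticum,Yersinia),((Bombus,Meleagris),Vespa)),Tremarctos),Avena).
That clade has exactly 8 tips — every listed taxon and nothing else — so the group is monophyletic.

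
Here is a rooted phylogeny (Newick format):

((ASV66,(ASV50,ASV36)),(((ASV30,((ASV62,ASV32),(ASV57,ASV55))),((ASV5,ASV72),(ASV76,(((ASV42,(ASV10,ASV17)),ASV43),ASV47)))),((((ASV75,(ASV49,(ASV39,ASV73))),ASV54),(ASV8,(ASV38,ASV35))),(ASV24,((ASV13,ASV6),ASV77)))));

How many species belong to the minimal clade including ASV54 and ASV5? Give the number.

25

The MRCA of ASV54 and ASV5 is the node subtending (((ASV30,((ASV62,ASV32),(ASV57,ASV55))),((ASV5,ASV72),(ASV76,(((ASV42,(ASV10,ASV17)),ASV43),ASV47)))),((((ASV75,(ASV49,(ASV39,ASV73))),ASV54),(ASV8,(ASV38,ASV35))),(ASV24,((ASV13,ASV6),ASV77)))).
That clade contains 25 terminal taxa: ASV10, ASV13, ASV17, ASV24, ASV30, ASV32, ASV35, ASV38, ASV39, ASV42, ASV43, ASV47, ASV49, ASV5, ASV54, ASV55, ASV57, ASV6, ASV62, ASV72, ASV73, ASV75, ASV76, ASV77, ASV8.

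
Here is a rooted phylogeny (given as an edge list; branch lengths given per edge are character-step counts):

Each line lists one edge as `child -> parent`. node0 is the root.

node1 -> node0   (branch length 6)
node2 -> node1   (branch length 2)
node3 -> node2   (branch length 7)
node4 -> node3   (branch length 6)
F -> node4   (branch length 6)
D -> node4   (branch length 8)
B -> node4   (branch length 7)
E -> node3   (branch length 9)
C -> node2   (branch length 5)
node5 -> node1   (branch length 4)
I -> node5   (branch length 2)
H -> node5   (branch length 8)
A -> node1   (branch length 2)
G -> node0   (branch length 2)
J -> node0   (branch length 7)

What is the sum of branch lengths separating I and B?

The path runs I → … → MRCA → … → B; the MRCA is the node subtending ((((F,D,B),E),C),(I,H),A).
Branch lengths along that path: 2 + 4 + 2 + 7 + 6 + 7 = 28.

28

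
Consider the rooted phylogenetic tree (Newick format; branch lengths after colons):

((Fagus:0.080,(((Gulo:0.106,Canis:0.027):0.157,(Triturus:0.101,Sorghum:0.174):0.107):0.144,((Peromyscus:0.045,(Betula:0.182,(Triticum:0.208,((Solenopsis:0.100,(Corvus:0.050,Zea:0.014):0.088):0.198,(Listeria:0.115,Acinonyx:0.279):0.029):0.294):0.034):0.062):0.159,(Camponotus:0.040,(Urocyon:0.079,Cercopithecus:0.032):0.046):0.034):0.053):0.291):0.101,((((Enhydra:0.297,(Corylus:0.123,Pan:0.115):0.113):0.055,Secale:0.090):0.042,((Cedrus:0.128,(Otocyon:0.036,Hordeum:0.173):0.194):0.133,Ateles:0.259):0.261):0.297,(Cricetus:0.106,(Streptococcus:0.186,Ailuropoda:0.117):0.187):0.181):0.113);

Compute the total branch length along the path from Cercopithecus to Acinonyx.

0.969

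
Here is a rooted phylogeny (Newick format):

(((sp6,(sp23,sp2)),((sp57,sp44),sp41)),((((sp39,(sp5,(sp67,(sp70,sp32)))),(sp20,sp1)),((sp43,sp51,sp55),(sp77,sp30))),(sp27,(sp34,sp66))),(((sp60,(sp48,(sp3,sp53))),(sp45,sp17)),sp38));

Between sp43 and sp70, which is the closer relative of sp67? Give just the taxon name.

The MRCA of sp67 and sp70 subtends (sp67,(sp70,sp32)) (3 taxa).
The MRCA of sp67 and sp43 subtends (((sp39,(sp5,(sp67,(sp70,sp32)))),(sp20,sp1)),((sp43,sp51,sp55),(sp77,sp30))) (12 taxa).
The first is nested inside the second, so sp67 shares a more recent common ancestor with sp70.

sp70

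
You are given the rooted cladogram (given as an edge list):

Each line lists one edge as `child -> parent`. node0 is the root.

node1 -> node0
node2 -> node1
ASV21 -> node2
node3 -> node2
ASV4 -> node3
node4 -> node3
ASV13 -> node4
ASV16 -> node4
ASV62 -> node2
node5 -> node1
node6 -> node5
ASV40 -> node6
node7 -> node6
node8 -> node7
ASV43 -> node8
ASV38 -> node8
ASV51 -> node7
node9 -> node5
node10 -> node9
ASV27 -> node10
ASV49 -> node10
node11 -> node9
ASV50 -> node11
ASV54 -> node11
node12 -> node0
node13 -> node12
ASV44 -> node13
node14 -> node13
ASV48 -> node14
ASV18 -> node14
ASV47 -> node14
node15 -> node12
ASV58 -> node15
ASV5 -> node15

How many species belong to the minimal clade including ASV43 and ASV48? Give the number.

The MRCA of ASV43 and ASV48 is the root, so the clade is the entire tree.
That clade contains 19 terminal taxa: ASV13, ASV16, ASV18, ASV21, ASV27, ASV38, ASV4, ASV40, ASV43, ASV44, ASV47, ASV48, ASV49, ASV5, ASV50, ASV51, ASV54, ASV58, ASV62.

19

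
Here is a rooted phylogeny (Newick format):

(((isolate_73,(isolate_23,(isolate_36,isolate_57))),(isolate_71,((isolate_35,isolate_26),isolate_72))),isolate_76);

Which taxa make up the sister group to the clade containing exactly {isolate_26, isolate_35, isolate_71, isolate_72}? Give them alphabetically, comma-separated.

The clade containing exactly {isolate_26, isolate_35, isolate_71, isolate_72} attaches to the tree at the node subtending ((isolate_73,(isolate_23,(isolate_36,isolate_57))),(isolate_71,((isolate_35,isolate_26),isolate_72))).
The other lineage descending from that same node — the sister group — is (isolate_73,(isolate_23,(isolate_36,isolate_57))); its 4 tips in alphabetical order are the answer.

isolate_23, isolate_36, isolate_57, isolate_73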